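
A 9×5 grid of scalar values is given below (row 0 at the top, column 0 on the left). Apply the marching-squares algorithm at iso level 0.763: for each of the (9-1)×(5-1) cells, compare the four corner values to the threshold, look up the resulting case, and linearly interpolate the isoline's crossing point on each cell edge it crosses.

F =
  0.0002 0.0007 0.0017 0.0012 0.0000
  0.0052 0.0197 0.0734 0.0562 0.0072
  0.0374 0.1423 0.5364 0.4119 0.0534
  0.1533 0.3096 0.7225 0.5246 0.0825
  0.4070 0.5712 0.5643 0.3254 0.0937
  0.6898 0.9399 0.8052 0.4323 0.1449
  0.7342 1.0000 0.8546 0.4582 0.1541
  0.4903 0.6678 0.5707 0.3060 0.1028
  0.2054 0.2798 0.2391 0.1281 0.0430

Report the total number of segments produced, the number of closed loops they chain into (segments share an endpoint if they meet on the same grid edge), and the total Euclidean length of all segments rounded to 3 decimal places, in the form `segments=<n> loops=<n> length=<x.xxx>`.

segments=8 loops=1 length=6.745

cell (4,0): code 0100 → (4.520,1.000)–(5.000,0.293)
cell (4,1): code 1100 → (4.825,2.000)–(4.520,1.000)
cell (4,2): code 1000 → (5.000,2.113)–(4.825,2.000)
cell (5,0): code 0110 → (5.000,0.293)–(6.000,0.108)
cell (5,2): code 1001 → (6.000,2.231)–(5.000,2.113)
cell (6,0): code 0010 → (6.000,0.108)–(6.713,1.000)
cell (6,1): code 0011 → (6.713,1.000)–(6.323,2.000)
cell (6,2): code 0001 → (6.323,2.000)–(6.000,2.231)
total: 8 segments, chained into 1 closed loop(s), length Σ = 6.744823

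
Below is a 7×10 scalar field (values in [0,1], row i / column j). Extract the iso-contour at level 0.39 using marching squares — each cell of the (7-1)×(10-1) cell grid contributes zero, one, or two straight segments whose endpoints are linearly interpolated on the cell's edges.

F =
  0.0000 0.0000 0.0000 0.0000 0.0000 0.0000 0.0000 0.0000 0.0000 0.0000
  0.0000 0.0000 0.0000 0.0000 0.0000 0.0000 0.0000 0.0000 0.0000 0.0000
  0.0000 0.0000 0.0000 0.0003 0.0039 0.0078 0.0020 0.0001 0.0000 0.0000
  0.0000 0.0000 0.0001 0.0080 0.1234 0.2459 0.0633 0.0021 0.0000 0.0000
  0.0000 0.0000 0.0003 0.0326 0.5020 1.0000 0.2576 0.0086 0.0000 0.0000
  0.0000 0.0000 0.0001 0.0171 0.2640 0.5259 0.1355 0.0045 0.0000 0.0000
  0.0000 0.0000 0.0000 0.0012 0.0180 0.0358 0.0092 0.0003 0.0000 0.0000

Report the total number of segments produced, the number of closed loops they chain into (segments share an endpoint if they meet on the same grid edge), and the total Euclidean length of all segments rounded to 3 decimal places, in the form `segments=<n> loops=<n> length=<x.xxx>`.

cell (3,3): code 0100 → (3.704,4.000)–(4.000,3.761)
cell (3,4): code 1100 → (3.191,5.000)–(3.704,4.000)
cell (3,5): code 1000 → (4.000,5.822)–(3.191,5.000)
cell (4,3): code 0010 → (4.000,3.761)–(4.471,4.000)
cell (4,4): code 0111 → (4.471,4.000)–(5.000,4.481)
cell (4,5): code 1001 → (5.000,5.348)–(4.000,5.822)
cell (5,4): code 0010 → (5.000,4.481)–(5.277,5.000)
cell (5,5): code 0001 → (5.277,5.000)–(5.000,5.348)
total: 8 segments, chained into 1 closed loop(s), length Σ = 6.039855

segments=8 loops=1 length=6.040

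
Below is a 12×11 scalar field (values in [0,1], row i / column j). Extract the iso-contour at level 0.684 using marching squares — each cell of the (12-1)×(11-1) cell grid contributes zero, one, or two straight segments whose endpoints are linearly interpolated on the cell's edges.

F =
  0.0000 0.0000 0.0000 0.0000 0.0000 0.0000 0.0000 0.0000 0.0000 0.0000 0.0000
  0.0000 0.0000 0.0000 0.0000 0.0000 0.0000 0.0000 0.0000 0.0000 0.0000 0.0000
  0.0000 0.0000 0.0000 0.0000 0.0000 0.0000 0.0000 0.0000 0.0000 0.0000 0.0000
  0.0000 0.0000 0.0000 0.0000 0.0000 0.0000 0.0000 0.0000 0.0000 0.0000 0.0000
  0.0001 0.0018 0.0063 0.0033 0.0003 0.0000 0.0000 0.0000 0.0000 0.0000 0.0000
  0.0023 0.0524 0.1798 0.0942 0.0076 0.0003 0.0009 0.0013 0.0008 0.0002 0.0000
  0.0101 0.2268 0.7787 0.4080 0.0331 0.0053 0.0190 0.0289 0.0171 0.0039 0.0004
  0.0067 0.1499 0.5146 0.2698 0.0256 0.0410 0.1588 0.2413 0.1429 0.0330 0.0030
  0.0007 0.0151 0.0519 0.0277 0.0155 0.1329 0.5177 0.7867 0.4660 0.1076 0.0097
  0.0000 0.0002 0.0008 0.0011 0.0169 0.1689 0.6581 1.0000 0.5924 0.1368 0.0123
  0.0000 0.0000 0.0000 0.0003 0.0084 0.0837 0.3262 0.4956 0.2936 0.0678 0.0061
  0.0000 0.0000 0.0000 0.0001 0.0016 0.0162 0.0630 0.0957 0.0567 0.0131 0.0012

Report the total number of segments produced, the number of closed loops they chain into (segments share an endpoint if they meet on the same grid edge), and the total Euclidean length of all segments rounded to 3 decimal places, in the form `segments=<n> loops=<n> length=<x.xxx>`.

segments=10 loops=2 length=6.518

cell (5,1): code 0100 → (5.842,2.000)–(6.000,1.828)
cell (5,2): code 1000 → (6.000,2.255)–(5.842,2.000)
cell (6,1): code 0010 → (6.000,1.828)–(6.359,2.000)
cell (6,2): code 0001 → (6.359,2.000)–(6.000,2.255)
cell (7,6): code 0100 → (7.812,7.000)–(8.000,6.618)
cell (7,7): code 1000 → (8.000,7.320)–(7.812,7.000)
cell (8,6): code 0110 → (8.000,6.618)–(9.000,6.076)
cell (8,7): code 1001 → (9.000,7.775)–(8.000,7.320)
cell (9,6): code 0010 → (9.000,6.076)–(9.626,7.000)
cell (9,7): code 0001 → (9.626,7.000)–(9.000,7.775)
total: 10 segments, chained into 2 closed loop(s), length Σ = 6.518399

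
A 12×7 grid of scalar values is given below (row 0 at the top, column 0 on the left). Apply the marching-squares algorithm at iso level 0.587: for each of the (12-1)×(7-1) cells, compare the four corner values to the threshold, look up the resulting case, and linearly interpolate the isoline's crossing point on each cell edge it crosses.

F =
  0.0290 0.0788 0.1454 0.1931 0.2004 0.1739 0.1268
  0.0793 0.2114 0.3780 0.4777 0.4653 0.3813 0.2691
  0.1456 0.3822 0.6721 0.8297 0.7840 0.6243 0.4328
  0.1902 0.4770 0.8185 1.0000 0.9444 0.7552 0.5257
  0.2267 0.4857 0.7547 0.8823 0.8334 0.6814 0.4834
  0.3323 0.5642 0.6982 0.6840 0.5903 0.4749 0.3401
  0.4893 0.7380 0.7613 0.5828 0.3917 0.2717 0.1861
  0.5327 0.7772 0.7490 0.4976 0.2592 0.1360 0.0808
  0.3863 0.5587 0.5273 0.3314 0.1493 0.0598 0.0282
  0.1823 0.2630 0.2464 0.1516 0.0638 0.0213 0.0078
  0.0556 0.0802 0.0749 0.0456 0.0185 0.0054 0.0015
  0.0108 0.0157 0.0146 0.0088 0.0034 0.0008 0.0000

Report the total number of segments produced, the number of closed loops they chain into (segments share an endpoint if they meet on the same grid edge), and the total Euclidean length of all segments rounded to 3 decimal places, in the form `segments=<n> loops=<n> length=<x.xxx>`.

segments=22 loops=1 length=18.826

cell (1,1): code 0100 → (1.711,2.000)–(2.000,1.706)
cell (1,2): code 1100 → (1.311,3.000)–(1.711,2.000)
cell (1,3): code 1100 → (1.382,4.000)–(1.311,3.000)
cell (1,4): code 1100 → (1.847,5.000)–(1.382,4.000)
cell (1,5): code 1000 → (2.000,5.195)–(1.847,5.000)
cell (2,1): code 0110 → (2.000,1.706)–(3.000,1.322)
cell (2,5): code 1001 → (3.000,5.733)–(2.000,5.195)
cell (3,1): code 0110 → (3.000,1.322)–(4.000,1.377)
cell (3,5): code 1001 → (4.000,5.477)–(3.000,5.733)
cell (4,1): code 0110 → (4.000,1.377)–(5.000,1.170)
cell (4,4): code 1011 → (5.000,4.029)–(4.457,5.000)
cell (4,5): code 0001 → (4.457,5.000)–(4.000,5.477)
cell (5,0): code 0100 → (5.131,1.000)–(6.000,0.393)
cell (5,1): code 1110 → (5.000,1.170)–(5.131,1.000)
cell (5,2): code 1011 → (6.000,2.976)–(5.958,3.000)
cell (5,3): code 0011 → (5.958,3.000)–(5.017,4.000)
cell (5,4): code 0001 → (5.017,4.000)–(5.000,4.029)
cell (6,0): code 0110 → (6.000,0.393)–(7.000,0.222)
cell (6,2): code 1001 → (7.000,2.644)–(6.000,2.976)
cell (7,0): code 0010 → (7.000,0.222)–(7.870,1.000)
cell (7,1): code 0011 → (7.870,1.000)–(7.731,2.000)
cell (7,2): code 0001 → (7.731,2.000)–(7.000,2.644)
total: 22 segments, chained into 1 closed loop(s), length Σ = 18.826440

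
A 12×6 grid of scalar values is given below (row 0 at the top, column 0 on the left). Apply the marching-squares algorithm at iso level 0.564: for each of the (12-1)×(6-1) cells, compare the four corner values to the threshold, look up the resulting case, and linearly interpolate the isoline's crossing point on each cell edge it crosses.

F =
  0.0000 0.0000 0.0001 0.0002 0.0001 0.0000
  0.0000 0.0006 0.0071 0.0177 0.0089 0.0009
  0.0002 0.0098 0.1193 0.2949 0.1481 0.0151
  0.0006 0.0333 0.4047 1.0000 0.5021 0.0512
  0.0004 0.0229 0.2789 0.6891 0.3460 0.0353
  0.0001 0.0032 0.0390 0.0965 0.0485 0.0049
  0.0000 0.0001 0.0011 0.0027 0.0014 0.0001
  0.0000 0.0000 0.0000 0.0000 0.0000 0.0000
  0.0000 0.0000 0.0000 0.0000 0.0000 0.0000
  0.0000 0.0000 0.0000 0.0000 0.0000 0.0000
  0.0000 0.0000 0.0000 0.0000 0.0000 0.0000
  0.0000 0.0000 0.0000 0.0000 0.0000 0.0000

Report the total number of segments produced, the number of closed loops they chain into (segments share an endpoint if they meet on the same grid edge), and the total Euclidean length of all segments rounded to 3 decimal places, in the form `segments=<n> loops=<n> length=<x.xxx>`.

segments=6 loops=1 length=5.033

cell (2,2): code 0100 → (2.382,3.000)–(3.000,2.268)
cell (2,3): code 1000 → (3.000,3.876)–(2.382,3.000)
cell (3,2): code 0110 → (3.000,2.268)–(4.000,2.695)
cell (3,3): code 1001 → (4.000,3.365)–(3.000,3.876)
cell (4,2): code 0010 → (4.000,2.695)–(4.211,3.000)
cell (4,3): code 0001 → (4.211,3.000)–(4.000,3.365)
total: 6 segments, chained into 1 closed loop(s), length Σ = 5.033292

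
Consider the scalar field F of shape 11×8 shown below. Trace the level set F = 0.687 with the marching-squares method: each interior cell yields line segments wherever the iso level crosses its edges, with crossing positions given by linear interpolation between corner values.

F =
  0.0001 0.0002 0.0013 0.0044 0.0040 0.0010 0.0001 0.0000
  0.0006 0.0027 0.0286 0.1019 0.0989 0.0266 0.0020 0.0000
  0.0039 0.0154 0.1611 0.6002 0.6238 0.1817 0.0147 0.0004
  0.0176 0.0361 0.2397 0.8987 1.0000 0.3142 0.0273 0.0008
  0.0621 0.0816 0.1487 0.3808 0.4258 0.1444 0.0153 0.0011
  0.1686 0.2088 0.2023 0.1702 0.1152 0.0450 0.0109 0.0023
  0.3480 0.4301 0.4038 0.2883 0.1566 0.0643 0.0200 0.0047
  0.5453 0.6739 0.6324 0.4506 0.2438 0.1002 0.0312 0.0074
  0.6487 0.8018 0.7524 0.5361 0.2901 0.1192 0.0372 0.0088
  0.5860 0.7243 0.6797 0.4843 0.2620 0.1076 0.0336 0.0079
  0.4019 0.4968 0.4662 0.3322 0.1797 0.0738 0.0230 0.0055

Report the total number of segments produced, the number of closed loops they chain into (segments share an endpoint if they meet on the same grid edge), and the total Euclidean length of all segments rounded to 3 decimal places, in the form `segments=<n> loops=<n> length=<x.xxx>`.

cell (2,2): code 0100 → (2.291,3.000)–(3.000,2.679)
cell (2,3): code 1100 → (2.168,4.000)–(2.291,3.000)
cell (2,4): code 1000 → (3.000,4.456)–(2.168,4.000)
cell (3,2): code 0010 → (3.000,2.679)–(3.409,3.000)
cell (3,3): code 0011 → (3.409,3.000)–(3.545,4.000)
cell (3,4): code 0001 → (3.545,4.000)–(3.000,4.456)
cell (7,0): code 0100 → (7.102,1.000)–(8.000,0.250)
cell (7,1): code 1100 → (7.455,2.000)–(7.102,1.000)
cell (7,2): code 1000 → (8.000,2.302)–(7.455,2.000)
cell (8,0): code 0110 → (8.000,0.250)–(9.000,0.730)
cell (8,1): code 1011 → (9.000,1.836)–(8.900,2.000)
cell (8,2): code 0001 → (8.900,2.000)–(8.000,2.302)
cell (9,0): code 0010 → (9.000,0.730)–(9.164,1.000)
cell (9,1): code 0001 → (9.164,1.000)–(9.000,1.836)
total: 14 segments, chained into 2 closed loop(s), length Σ = 11.246527

segments=14 loops=2 length=11.247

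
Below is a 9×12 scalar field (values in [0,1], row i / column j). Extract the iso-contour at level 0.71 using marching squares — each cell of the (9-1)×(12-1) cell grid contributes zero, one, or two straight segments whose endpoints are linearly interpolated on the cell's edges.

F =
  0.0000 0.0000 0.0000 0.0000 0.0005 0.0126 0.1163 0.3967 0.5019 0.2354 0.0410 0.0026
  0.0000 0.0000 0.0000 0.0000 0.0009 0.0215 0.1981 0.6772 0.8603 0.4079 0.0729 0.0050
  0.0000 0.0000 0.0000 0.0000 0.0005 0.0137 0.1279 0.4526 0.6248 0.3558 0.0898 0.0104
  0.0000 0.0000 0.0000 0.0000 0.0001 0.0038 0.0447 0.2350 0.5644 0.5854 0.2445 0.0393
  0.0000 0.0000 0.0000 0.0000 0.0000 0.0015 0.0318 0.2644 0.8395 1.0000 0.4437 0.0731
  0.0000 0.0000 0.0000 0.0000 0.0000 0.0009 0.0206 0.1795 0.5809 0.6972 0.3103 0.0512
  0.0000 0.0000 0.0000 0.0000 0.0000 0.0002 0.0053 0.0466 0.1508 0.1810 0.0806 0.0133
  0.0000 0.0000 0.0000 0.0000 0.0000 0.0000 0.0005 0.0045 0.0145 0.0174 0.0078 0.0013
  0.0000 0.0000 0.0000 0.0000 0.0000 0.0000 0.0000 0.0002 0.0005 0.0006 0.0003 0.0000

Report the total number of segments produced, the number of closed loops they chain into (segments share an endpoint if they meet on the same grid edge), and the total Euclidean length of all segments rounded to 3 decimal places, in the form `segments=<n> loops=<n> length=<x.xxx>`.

segments=10 loops=2 length=8.375

cell (0,7): code 0100 → (0.581,8.000)–(1.000,7.179)
cell (0,8): code 1000 → (1.000,8.332)–(0.581,8.000)
cell (1,7): code 0010 → (1.000,7.179)–(1.638,8.000)
cell (1,8): code 0001 → (1.638,8.000)–(1.000,8.332)
cell (3,7): code 0100 → (3.529,8.000)–(4.000,7.775)
cell (3,8): code 1100 → (3.301,9.000)–(3.529,8.000)
cell (3,9): code 1000 → (4.000,9.521)–(3.301,9.000)
cell (4,7): code 0010 → (4.000,7.775)–(4.501,8.000)
cell (4,8): code 0011 → (4.501,8.000)–(4.958,9.000)
cell (4,9): code 0001 → (4.958,9.000)–(4.000,9.521)
total: 10 segments, chained into 2 closed loop(s), length Σ = 8.375035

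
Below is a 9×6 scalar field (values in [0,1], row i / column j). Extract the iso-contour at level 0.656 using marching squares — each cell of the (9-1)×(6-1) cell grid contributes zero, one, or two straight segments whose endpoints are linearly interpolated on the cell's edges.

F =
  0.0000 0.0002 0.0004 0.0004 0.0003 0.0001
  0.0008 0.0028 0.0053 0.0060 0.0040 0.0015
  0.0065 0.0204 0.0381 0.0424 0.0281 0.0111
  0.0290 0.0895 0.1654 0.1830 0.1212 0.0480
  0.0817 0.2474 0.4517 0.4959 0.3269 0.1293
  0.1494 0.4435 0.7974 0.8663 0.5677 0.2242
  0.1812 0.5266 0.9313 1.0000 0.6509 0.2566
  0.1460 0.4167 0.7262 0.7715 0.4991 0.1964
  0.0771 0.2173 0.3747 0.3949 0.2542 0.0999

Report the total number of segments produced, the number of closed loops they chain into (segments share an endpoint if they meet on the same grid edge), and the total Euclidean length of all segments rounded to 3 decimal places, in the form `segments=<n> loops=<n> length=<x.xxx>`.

segments=10 loops=1 length=8.642

cell (4,1): code 0100 → (4.591,2.000)–(5.000,1.600)
cell (4,2): code 1100 → (4.432,3.000)–(4.591,2.000)
cell (4,3): code 1000 → (5.000,3.704)–(4.432,3.000)
cell (5,1): code 0110 → (5.000,1.600)–(6.000,1.320)
cell (5,3): code 1001 → (6.000,3.985)–(5.000,3.704)
cell (6,1): code 0110 → (6.000,1.320)–(7.000,1.773)
cell (6,3): code 1001 → (7.000,3.424)–(6.000,3.985)
cell (7,1): code 0010 → (7.000,1.773)–(7.200,2.000)
cell (7,2): code 0011 → (7.200,2.000)–(7.307,3.000)
cell (7,3): code 0001 → (7.307,3.000)–(7.000,3.424)
total: 10 segments, chained into 1 closed loop(s), length Σ = 8.642379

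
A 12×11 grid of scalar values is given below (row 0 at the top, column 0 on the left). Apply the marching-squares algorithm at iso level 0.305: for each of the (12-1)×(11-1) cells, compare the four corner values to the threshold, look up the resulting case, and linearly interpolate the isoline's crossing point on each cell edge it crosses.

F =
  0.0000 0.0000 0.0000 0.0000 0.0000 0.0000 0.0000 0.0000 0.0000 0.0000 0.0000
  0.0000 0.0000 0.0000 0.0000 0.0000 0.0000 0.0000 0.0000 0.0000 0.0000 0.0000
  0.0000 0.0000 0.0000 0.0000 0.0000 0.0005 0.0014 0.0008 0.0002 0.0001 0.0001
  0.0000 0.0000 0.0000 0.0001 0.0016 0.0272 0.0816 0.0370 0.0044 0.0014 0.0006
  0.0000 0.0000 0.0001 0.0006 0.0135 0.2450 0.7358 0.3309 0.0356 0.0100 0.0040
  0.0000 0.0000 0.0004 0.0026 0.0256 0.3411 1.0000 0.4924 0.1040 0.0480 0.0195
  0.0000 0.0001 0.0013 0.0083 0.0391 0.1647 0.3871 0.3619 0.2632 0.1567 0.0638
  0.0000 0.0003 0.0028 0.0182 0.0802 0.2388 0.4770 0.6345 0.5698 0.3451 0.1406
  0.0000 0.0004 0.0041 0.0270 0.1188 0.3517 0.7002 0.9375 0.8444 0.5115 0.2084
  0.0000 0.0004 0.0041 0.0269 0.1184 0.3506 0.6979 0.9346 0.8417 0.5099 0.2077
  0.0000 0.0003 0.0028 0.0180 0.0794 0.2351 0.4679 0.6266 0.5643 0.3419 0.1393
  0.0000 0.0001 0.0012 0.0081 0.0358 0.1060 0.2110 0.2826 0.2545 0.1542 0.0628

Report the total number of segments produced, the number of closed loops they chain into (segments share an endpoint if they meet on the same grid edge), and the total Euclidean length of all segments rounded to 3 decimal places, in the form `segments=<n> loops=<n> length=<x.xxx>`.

cell (3,5): code 0100 → (3.341,6.000)–(4.000,5.122)
cell (3,6): code 1100 → (3.912,7.000)–(3.341,6.000)
cell (3,7): code 1000 → (4.000,7.088)–(3.912,7.000)
cell (4,4): code 0100 → (4.624,5.000)–(5.000,4.886)
cell (4,5): code 1110 → (4.000,5.122)–(4.624,5.000)
cell (4,7): code 1001 → (5.000,7.482)–(4.000,7.088)
cell (5,4): code 0010 → (5.000,4.886)–(5.205,5.000)
cell (5,5): code 0111 → (5.205,5.000)–(6.000,5.631)
cell (5,7): code 1001 → (6.000,7.576)–(5.000,7.482)
cell (6,5): code 0110 → (6.000,5.631)–(7.000,5.278)
cell (6,7): code 1101 → (6.136,8.000)–(6.000,7.576)
cell (6,8): code 1100 → (6.787,9.000)–(6.136,8.000)
cell (6,9): code 1000 → (7.000,9.196)–(6.787,9.000)
cell (7,4): code 0100 → (7.586,5.000)–(8.000,4.799)
cell (7,5): code 1110 → (7.000,5.278)–(7.586,5.000)
cell (7,9): code 1001 → (8.000,9.681)–(7.000,9.196)
cell (8,4): code 0110 → (8.000,4.799)–(9.000,4.804)
cell (8,9): code 1001 → (9.000,9.678)–(8.000,9.681)
cell (9,4): code 0010 → (9.000,4.804)–(9.395,5.000)
cell (9,5): code 0111 → (9.395,5.000)–(10.000,5.300)
cell (9,9): code 1001 → (10.000,9.182)–(9.000,9.678)
cell (10,5): code 0010 → (10.000,5.300)–(10.634,6.000)
cell (10,6): code 0011 → (10.634,6.000)–(10.935,7.000)
cell (10,7): code 0011 → (10.935,7.000)–(10.837,8.000)
cell (10,8): code 0011 → (10.837,8.000)–(10.197,9.000)
cell (10,9): code 0001 → (10.197,9.000)–(10.000,9.182)
total: 26 segments, chained into 1 closed loop(s), length Σ = 20.620447

segments=26 loops=1 length=20.620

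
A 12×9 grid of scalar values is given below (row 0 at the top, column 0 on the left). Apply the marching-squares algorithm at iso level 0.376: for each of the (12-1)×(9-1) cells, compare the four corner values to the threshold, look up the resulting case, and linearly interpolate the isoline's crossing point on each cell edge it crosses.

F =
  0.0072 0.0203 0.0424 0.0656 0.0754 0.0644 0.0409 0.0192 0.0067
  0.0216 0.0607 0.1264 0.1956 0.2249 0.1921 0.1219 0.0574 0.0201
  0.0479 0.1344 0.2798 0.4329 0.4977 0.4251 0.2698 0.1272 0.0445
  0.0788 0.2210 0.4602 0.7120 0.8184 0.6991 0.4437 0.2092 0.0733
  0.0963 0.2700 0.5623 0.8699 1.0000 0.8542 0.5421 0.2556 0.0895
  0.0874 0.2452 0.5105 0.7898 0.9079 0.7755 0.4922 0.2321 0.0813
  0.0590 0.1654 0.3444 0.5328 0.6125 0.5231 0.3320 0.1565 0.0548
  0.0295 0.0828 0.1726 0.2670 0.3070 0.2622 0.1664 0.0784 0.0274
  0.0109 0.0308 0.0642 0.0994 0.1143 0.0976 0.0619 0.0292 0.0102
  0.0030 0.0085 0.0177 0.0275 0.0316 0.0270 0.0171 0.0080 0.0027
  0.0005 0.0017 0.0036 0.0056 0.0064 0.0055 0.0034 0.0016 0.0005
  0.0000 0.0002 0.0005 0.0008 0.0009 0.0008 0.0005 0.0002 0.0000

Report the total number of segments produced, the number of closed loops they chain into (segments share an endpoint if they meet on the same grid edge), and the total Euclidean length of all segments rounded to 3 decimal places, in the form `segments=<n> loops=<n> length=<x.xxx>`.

segments=20 loops=1 length=16.212

cell (1,2): code 0100 → (1.760,3.000)–(2.000,2.628)
cell (1,3): code 1100 → (1.554,4.000)–(1.760,3.000)
cell (1,4): code 1100 → (1.789,5.000)–(1.554,4.000)
cell (1,5): code 1000 → (2.000,5.316)–(1.789,5.000)
cell (2,1): code 0100 → (2.533,2.000)–(3.000,1.648)
cell (2,2): code 1110 → (2.000,2.628)–(2.533,2.000)
cell (2,5): code 1101 → (2.611,6.000)–(2.000,5.316)
cell (2,6): code 1000 → (3.000,6.289)–(2.611,6.000)
cell (3,1): code 0110 → (3.000,1.648)–(4.000,1.363)
cell (3,6): code 1001 → (4.000,6.580)–(3.000,6.289)
cell (4,1): code 0110 → (4.000,1.363)–(5.000,1.493)
cell (4,6): code 1001 → (5.000,6.447)–(4.000,6.580)
cell (5,1): code 0010 → (5.000,1.493)–(5.810,2.000)
cell (5,2): code 0111 → (5.810,2.000)–(6.000,2.168)
cell (5,5): code 1011 → (6.000,5.770)–(5.725,6.000)
cell (5,6): code 0001 → (5.725,6.000)–(5.000,6.447)
cell (6,2): code 0010 → (6.000,2.168)–(6.590,3.000)
cell (6,3): code 0011 → (6.590,3.000)–(6.774,4.000)
cell (6,4): code 0011 → (6.774,4.000)–(6.564,5.000)
cell (6,5): code 0001 → (6.564,5.000)–(6.000,5.770)
total: 20 segments, chained into 1 closed loop(s), length Σ = 16.211825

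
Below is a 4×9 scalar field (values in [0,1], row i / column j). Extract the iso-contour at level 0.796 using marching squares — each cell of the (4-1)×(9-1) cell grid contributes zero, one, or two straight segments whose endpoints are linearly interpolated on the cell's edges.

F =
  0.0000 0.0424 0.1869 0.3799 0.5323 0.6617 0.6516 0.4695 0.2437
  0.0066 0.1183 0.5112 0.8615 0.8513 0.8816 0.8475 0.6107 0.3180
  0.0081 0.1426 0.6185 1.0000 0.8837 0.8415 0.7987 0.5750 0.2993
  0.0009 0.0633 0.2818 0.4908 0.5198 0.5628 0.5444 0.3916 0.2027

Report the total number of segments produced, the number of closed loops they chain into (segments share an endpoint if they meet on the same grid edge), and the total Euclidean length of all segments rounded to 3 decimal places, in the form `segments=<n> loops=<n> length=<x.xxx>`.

segments=12 loops=1 length=9.395

cell (0,2): code 0100 → (0.864,3.000)–(1.000,2.813)
cell (0,3): code 1100 → (0.827,4.000)–(0.864,3.000)
cell (0,4): code 1100 → (0.611,5.000)–(0.827,4.000)
cell (0,5): code 1100 → (0.737,6.000)–(0.611,5.000)
cell (0,6): code 1000 → (1.000,6.217)–(0.737,6.000)
cell (1,2): code 0110 → (1.000,2.813)–(2.000,2.465)
cell (1,6): code 1001 → (2.000,6.012)–(1.000,6.217)
cell (2,2): code 0010 → (2.000,2.465)–(2.401,3.000)
cell (2,3): code 0011 → (2.401,3.000)–(2.241,4.000)
cell (2,4): code 0011 → (2.241,4.000)–(2.163,5.000)
cell (2,5): code 0011 → (2.163,5.000)–(2.011,6.000)
cell (2,6): code 0001 → (2.011,6.000)–(2.000,6.012)
total: 12 segments, chained into 1 closed loop(s), length Σ = 9.395214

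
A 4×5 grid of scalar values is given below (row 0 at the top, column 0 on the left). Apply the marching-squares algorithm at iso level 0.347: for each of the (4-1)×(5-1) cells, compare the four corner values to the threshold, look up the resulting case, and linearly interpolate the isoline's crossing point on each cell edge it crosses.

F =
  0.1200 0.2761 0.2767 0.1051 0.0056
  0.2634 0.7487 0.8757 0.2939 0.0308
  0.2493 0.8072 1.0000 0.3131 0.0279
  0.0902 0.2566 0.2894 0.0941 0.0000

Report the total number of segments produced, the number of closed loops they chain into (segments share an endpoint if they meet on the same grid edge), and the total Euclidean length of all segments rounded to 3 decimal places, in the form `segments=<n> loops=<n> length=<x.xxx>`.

cell (0,0): code 0100 → (0.150,1.000)–(1.000,0.172)
cell (0,1): code 1100 → (0.117,2.000)–(0.150,1.000)
cell (0,2): code 1000 → (1.000,2.909)–(0.117,2.000)
cell (1,0): code 0110 → (1.000,0.172)–(2.000,0.175)
cell (1,2): code 1001 → (2.000,2.951)–(1.000,2.909)
cell (2,0): code 0010 → (2.000,0.175)–(2.836,1.000)
cell (2,1): code 0011 → (2.836,1.000)–(2.919,2.000)
cell (2,2): code 0001 → (2.919,2.000)–(2.000,2.951)
total: 8 segments, chained into 1 closed loop(s), length Σ = 8.954619

segments=8 loops=1 length=8.955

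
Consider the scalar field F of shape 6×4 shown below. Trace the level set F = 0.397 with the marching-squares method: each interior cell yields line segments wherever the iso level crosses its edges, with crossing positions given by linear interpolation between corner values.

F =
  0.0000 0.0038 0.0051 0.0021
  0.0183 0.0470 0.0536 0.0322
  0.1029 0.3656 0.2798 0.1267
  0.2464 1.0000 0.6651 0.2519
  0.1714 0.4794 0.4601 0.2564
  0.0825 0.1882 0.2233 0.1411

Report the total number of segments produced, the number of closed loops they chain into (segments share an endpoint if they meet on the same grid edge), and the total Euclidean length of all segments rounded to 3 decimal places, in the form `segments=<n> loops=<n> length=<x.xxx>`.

cell (2,0): code 0100 → (2.049,1.000)–(3.000,0.200)
cell (2,1): code 1100 → (2.304,2.000)–(2.049,1.000)
cell (2,2): code 1000 → (3.000,2.649)–(2.304,2.000)
cell (3,0): code 0110 → (3.000,0.200)–(4.000,0.732)
cell (3,2): code 1001 → (4.000,2.310)–(3.000,2.649)
cell (4,0): code 0010 → (4.000,0.732)–(4.283,1.000)
cell (4,1): code 0011 → (4.283,1.000)–(4.266,2.000)
cell (4,2): code 0001 → (4.266,2.000)–(4.000,2.310)
total: 8 segments, chained into 1 closed loop(s), length Σ = 7.212867

segments=8 loops=1 length=7.213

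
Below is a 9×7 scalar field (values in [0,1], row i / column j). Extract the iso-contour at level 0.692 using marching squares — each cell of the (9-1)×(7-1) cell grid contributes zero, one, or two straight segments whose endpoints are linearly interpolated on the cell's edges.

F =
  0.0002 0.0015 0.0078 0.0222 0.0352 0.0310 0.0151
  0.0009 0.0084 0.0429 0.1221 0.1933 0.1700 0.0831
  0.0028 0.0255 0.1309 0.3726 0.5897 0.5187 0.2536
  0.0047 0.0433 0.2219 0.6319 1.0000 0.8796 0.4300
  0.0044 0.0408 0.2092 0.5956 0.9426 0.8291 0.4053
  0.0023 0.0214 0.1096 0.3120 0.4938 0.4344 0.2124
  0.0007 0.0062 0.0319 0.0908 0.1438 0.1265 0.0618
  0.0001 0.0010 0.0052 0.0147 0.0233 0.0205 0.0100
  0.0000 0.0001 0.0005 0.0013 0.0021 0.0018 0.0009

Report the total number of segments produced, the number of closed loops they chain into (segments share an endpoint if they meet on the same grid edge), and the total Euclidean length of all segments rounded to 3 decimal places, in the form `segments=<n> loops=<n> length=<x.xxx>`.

segments=8 loops=1 length=7.237

cell (2,3): code 0100 → (2.249,4.000)–(3.000,3.163)
cell (2,4): code 1100 → (2.480,5.000)–(2.249,4.000)
cell (2,5): code 1000 → (3.000,5.417)–(2.480,5.000)
cell (3,3): code 0110 → (3.000,3.163)–(4.000,3.278)
cell (3,5): code 1001 → (4.000,5.324)–(3.000,5.417)
cell (4,3): code 0010 → (4.000,3.278)–(4.558,4.000)
cell (4,4): code 0011 → (4.558,4.000)–(4.347,5.000)
cell (4,5): code 0001 → (4.347,5.000)–(4.000,5.324)
total: 8 segments, chained into 1 closed loop(s), length Σ = 7.237466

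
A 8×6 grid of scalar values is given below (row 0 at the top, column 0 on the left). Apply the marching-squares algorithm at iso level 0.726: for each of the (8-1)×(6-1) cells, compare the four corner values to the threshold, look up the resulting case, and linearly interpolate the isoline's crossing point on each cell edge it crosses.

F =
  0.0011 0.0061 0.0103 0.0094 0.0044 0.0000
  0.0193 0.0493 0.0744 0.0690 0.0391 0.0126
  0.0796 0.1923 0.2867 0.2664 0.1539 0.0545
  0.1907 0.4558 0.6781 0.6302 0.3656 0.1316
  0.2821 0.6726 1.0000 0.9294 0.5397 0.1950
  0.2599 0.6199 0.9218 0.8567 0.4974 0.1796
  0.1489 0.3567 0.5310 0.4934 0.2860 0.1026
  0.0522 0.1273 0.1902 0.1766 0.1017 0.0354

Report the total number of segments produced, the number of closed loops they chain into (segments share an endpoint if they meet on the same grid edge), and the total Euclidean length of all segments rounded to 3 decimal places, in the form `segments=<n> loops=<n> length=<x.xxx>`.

cell (3,1): code 0100 → (3.149,2.000)–(4.000,1.163)
cell (3,2): code 1100 → (3.320,3.000)–(3.149,2.000)
cell (3,3): code 1000 → (4.000,3.522)–(3.320,3.000)
cell (4,1): code 0110 → (4.000,1.163)–(5.000,1.351)
cell (4,3): code 1001 → (5.000,3.364)–(4.000,3.522)
cell (5,1): code 0010 → (5.000,1.351)–(5.501,2.000)
cell (5,2): code 0011 → (5.501,2.000)–(5.360,3.000)
cell (5,3): code 0001 → (5.360,3.000)–(5.000,3.364)
total: 8 segments, chained into 1 closed loop(s), length Σ = 7.436455

segments=8 loops=1 length=7.436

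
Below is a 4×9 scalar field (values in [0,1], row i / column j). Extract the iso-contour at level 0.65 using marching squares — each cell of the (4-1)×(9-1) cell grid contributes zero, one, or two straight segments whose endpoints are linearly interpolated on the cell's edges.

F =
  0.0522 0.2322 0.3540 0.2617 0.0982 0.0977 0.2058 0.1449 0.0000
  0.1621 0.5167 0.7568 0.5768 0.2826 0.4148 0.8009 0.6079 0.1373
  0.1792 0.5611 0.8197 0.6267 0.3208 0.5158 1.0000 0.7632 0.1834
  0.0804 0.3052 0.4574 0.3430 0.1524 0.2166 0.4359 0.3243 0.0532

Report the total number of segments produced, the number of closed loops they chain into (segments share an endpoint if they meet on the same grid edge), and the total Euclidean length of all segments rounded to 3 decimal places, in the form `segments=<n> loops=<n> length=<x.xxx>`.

cell (0,1): code 0100 → (0.735,2.000)–(1.000,1.555)
cell (0,2): code 1000 → (1.000,2.593)–(0.735,2.000)
cell (0,5): code 0100 → (0.746,6.000)–(1.000,5.609)
cell (0,6): code 1000 → (1.000,6.782)–(0.746,6.000)
cell (1,1): code 0110 → (1.000,1.555)–(2.000,1.344)
cell (1,2): code 1001 → (2.000,2.879)–(1.000,2.593)
cell (1,5): code 0110 → (1.000,5.609)–(2.000,5.277)
cell (1,6): code 1101 → (1.271,7.000)–(1.000,6.782)
cell (1,7): code 1000 → (2.000,7.195)–(1.271,7.000)
cell (2,1): code 0010 → (2.000,1.344)–(2.468,2.000)
cell (2,2): code 0001 → (2.468,2.000)–(2.000,2.879)
cell (2,5): code 0010 → (2.000,5.277)–(2.620,6.000)
cell (2,6): code 0011 → (2.620,6.000)–(2.258,7.000)
cell (2,7): code 0001 → (2.258,7.000)–(2.000,7.195)
total: 14 segments, chained into 2 closed loop(s), length Σ = 10.816256

segments=14 loops=2 length=10.816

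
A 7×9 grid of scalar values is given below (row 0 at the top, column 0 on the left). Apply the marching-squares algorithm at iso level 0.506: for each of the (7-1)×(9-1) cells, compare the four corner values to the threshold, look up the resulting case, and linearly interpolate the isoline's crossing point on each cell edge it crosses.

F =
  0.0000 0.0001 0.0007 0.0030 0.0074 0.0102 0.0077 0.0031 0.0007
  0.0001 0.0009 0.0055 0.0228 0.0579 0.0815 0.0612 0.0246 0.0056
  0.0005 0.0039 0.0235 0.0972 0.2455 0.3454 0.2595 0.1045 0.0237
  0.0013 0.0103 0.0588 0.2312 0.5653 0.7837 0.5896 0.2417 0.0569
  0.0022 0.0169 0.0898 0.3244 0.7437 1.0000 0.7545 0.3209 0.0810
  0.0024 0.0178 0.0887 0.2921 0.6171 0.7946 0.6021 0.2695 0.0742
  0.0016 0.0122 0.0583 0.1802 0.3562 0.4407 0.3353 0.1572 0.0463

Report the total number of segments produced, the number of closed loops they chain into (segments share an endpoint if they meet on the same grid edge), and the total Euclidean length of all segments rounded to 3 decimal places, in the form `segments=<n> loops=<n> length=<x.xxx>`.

segments=12 loops=1 length=10.143

cell (2,3): code 0100 → (2.815,4.000)–(3.000,3.823)
cell (2,4): code 1100 → (2.366,5.000)–(2.815,4.000)
cell (2,5): code 1100 → (2.747,6.000)–(2.366,5.000)
cell (2,6): code 1000 → (3.000,6.240)–(2.747,6.000)
cell (3,3): code 0110 → (3.000,3.823)–(4.000,3.433)
cell (3,6): code 1001 → (4.000,6.573)–(3.000,6.240)
cell (4,3): code 0110 → (4.000,3.433)–(5.000,3.658)
cell (4,6): code 1001 → (5.000,6.289)–(4.000,6.573)
cell (5,3): code 0010 → (5.000,3.658)–(5.426,4.000)
cell (5,4): code 0011 → (5.426,4.000)–(5.815,5.000)
cell (5,5): code 0011 → (5.815,5.000)–(5.360,6.000)
cell (5,6): code 0001 → (5.360,6.000)–(5.000,6.289)
total: 12 segments, chained into 1 closed loop(s), length Σ = 10.143021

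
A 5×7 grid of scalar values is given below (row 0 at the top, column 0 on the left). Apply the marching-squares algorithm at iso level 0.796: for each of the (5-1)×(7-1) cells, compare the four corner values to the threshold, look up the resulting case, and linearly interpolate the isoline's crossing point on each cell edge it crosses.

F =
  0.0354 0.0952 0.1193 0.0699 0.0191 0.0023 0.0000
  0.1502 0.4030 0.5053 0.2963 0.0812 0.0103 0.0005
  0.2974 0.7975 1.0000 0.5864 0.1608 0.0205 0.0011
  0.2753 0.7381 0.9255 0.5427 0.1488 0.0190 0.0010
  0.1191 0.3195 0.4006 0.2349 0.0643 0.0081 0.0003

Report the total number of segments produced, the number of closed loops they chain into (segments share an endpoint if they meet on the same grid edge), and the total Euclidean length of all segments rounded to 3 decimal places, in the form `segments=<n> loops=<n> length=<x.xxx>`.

cell (1,0): code 0100 → (1.996,1.000)–(2.000,0.997)
cell (1,1): code 1100 → (1.588,2.000)–(1.996,1.000)
cell (1,2): code 1000 → (2.000,2.493)–(1.588,2.000)
cell (2,0): code 0010 → (2.000,0.997)–(2.025,1.000)
cell (2,1): code 0111 → (2.025,1.000)–(3.000,1.309)
cell (2,2): code 1001 → (3.000,2.338)–(2.000,2.493)
cell (3,1): code 0010 → (3.000,1.309)–(3.247,2.000)
cell (3,2): code 0001 → (3.247,2.000)–(3.000,2.338)
total: 8 segments, chained into 1 closed loop(s), length Σ = 4.940354

segments=8 loops=1 length=4.940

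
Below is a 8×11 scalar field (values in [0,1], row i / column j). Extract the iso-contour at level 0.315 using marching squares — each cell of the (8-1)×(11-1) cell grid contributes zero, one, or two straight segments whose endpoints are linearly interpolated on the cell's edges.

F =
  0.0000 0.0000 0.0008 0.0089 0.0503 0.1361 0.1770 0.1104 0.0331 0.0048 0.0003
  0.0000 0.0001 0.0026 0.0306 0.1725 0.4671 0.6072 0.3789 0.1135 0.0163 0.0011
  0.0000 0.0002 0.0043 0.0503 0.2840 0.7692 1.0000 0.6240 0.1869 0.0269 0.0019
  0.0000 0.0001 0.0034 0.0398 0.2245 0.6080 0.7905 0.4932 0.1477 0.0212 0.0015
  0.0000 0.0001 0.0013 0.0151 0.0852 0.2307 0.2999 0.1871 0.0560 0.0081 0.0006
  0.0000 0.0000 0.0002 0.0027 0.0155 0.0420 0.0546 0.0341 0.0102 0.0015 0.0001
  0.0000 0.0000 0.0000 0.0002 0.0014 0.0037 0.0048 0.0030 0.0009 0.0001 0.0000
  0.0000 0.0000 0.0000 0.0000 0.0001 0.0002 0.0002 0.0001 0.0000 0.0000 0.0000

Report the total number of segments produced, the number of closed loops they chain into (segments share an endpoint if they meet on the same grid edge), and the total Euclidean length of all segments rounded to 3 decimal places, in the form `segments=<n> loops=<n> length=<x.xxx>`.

segments=12 loops=1 length=11.325

cell (0,4): code 0100 → (0.540,5.000)–(1.000,4.484)
cell (0,5): code 1100 → (0.321,6.000)–(0.540,5.000)
cell (0,6): code 1100 → (0.762,7.000)–(0.321,6.000)
cell (0,7): code 1000 → (1.000,7.241)–(0.762,7.000)
cell (1,4): code 0110 → (1.000,4.484)–(2.000,4.064)
cell (1,7): code 1001 → (2.000,7.707)–(1.000,7.241)
cell (2,4): code 0110 → (2.000,4.064)–(3.000,4.236)
cell (2,7): code 1001 → (3.000,7.516)–(2.000,7.707)
cell (3,4): code 0010 → (3.000,4.236)–(3.777,5.000)
cell (3,5): code 0011 → (3.777,5.000)–(3.969,6.000)
cell (3,6): code 0011 → (3.969,6.000)–(3.582,7.000)
cell (3,7): code 0001 → (3.582,7.000)–(3.000,7.516)
total: 12 segments, chained into 1 closed loop(s), length Σ = 11.325099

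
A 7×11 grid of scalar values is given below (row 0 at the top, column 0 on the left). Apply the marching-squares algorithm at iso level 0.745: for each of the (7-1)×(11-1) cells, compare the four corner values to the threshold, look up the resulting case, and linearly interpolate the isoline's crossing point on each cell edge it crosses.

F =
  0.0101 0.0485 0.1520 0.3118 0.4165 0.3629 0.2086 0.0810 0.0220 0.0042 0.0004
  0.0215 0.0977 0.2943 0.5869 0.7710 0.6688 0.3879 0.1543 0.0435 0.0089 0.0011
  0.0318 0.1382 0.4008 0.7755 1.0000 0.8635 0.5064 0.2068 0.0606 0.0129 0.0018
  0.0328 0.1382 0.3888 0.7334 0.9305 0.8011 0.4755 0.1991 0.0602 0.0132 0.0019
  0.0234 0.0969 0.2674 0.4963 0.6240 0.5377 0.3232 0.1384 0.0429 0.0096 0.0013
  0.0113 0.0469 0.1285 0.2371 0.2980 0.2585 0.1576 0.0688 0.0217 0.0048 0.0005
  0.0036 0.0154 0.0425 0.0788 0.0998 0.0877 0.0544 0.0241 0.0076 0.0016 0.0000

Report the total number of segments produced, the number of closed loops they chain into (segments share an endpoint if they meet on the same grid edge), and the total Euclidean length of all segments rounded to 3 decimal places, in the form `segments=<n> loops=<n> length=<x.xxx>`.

segments=12 loops=1 length=7.831

cell (0,3): code 0100 → (0.927,4.000)–(1.000,3.859)
cell (0,4): code 1000 → (1.000,4.254)–(0.927,4.000)
cell (1,2): code 0100 → (1.838,3.000)–(2.000,2.919)
cell (1,3): code 1110 → (1.000,3.859)–(1.838,3.000)
cell (1,4): code 1101 → (1.391,5.000)–(1.000,4.254)
cell (1,5): code 1000 → (2.000,5.332)–(1.391,5.000)
cell (2,2): code 0010 → (2.000,2.919)–(2.724,3.000)
cell (2,3): code 0111 → (2.724,3.000)–(3.000,3.059)
cell (2,5): code 1001 → (3.000,5.172)–(2.000,5.332)
cell (3,3): code 0010 → (3.000,3.059)–(3.605,4.000)
cell (3,4): code 0011 → (3.605,4.000)–(3.213,5.000)
cell (3,5): code 0001 → (3.213,5.000)–(3.000,5.172)
total: 12 segments, chained into 1 closed loop(s), length Σ = 7.830816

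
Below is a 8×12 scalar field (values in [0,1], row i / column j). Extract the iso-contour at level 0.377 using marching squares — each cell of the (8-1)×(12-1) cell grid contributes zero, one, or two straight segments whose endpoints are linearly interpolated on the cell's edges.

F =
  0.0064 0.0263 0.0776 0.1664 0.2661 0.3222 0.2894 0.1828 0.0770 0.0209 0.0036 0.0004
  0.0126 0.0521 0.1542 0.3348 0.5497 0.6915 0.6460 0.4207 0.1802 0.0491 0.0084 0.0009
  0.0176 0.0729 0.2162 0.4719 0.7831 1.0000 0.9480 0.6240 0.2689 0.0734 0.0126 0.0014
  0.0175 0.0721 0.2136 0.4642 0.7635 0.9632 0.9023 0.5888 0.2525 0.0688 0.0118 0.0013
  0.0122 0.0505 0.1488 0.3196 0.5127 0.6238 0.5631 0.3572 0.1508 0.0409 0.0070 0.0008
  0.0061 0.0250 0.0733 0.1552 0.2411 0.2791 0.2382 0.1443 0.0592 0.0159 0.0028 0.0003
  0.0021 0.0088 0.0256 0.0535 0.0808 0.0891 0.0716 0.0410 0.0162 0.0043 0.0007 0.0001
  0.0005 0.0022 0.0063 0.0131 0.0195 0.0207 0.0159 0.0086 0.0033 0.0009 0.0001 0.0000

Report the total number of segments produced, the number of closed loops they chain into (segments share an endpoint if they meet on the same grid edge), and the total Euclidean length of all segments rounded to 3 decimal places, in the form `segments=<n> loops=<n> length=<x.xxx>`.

cell (0,3): code 0100 → (0.391,4.000)–(1.000,3.196)
cell (0,4): code 1100 → (0.148,5.000)–(0.391,4.000)
cell (0,5): code 1100 → (0.246,6.000)–(0.148,5.000)
cell (0,6): code 1100 → (0.816,7.000)–(0.246,6.000)
cell (0,7): code 1000 → (1.000,7.182)–(0.816,7.000)
cell (1,2): code 0100 → (1.308,3.000)–(2.000,2.629)
cell (1,3): code 1110 → (1.000,3.196)–(1.308,3.000)
cell (1,7): code 1001 → (2.000,7.696)–(1.000,7.182)
cell (2,2): code 0110 → (2.000,2.629)–(3.000,2.652)
cell (2,7): code 1001 → (3.000,7.630)–(2.000,7.696)
cell (3,2): code 0010 → (3.000,2.652)–(3.603,3.000)
cell (3,3): code 0111 → (3.603,3.000)–(4.000,3.297)
cell (3,6): code 1011 → (4.000,6.904)–(3.915,7.000)
cell (3,7): code 0001 → (3.915,7.000)–(3.000,7.630)
cell (4,3): code 0010 → (4.000,3.297)–(4.500,4.000)
cell (4,4): code 0011 → (4.500,4.000)–(4.716,5.000)
cell (4,5): code 0011 → (4.716,5.000)–(4.573,6.000)
cell (4,6): code 0001 → (4.573,6.000)–(4.000,6.904)
total: 18 segments, chained into 1 closed loop(s), length Σ = 15.125892

segments=18 loops=1 length=15.126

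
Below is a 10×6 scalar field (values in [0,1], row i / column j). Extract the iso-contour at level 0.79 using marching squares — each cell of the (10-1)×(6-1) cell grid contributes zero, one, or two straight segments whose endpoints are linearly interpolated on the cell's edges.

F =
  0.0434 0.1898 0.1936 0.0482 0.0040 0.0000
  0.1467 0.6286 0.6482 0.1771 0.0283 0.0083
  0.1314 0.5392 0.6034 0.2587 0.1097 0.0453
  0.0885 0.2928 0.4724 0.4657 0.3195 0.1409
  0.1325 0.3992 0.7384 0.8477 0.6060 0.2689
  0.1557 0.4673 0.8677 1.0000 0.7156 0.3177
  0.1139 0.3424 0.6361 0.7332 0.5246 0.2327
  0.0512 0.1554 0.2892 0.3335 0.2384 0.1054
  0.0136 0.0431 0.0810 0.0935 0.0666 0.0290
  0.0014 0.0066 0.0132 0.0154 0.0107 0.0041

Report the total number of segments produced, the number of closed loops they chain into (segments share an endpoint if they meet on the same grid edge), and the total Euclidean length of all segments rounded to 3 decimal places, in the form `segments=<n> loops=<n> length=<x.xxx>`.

cell (3,2): code 0100 → (3.849,3.000)–(4.000,2.472)
cell (3,3): code 1000 → (4.000,3.239)–(3.849,3.000)
cell (4,1): code 0100 → (4.399,2.000)–(5.000,1.806)
cell (4,2): code 1110 → (4.000,2.472)–(4.399,2.000)
cell (4,3): code 1001 → (5.000,3.738)–(4.000,3.239)
cell (5,1): code 0010 → (5.000,1.806)–(5.335,2.000)
cell (5,2): code 0011 → (5.335,2.000)–(5.787,3.000)
cell (5,3): code 0001 → (5.787,3.000)–(5.000,3.738)
total: 8 segments, chained into 1 closed loop(s), length Σ = 5.763192

segments=8 loops=1 length=5.763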